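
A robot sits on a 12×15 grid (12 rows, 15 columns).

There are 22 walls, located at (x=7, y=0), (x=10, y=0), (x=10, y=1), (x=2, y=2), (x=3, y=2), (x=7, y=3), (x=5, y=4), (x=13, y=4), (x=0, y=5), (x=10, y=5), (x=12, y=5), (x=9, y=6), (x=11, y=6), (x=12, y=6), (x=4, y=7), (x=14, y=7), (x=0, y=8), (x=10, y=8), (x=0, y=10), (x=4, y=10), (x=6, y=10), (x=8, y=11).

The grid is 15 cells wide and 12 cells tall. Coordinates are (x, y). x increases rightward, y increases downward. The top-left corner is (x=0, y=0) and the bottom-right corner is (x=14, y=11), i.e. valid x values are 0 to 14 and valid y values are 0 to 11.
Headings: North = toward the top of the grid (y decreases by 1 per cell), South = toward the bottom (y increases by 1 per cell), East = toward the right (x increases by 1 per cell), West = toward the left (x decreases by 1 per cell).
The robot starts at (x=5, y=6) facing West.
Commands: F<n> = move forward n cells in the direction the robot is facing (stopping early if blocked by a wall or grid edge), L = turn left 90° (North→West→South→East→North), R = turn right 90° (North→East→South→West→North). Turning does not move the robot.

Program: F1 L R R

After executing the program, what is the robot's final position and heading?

Start: (x=5, y=6), facing West
  F1: move forward 1, now at (x=4, y=6)
  L: turn left, now facing South
  R: turn right, now facing West
  R: turn right, now facing North
Final: (x=4, y=6), facing North

Answer: Final position: (x=4, y=6), facing North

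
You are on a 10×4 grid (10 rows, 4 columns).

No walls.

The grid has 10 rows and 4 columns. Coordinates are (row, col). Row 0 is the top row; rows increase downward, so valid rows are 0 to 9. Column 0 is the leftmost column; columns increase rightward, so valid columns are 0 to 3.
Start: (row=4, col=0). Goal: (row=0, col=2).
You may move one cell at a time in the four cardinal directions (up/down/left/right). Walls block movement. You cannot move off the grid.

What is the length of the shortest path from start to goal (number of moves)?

BFS from (row=4, col=0) until reaching (row=0, col=2):
  Distance 0: (row=4, col=0)
  Distance 1: (row=3, col=0), (row=4, col=1), (row=5, col=0)
  Distance 2: (row=2, col=0), (row=3, col=1), (row=4, col=2), (row=5, col=1), (row=6, col=0)
  Distance 3: (row=1, col=0), (row=2, col=1), (row=3, col=2), (row=4, col=3), (row=5, col=2), (row=6, col=1), (row=7, col=0)
  Distance 4: (row=0, col=0), (row=1, col=1), (row=2, col=2), (row=3, col=3), (row=5, col=3), (row=6, col=2), (row=7, col=1), (row=8, col=0)
  Distance 5: (row=0, col=1), (row=1, col=2), (row=2, col=3), (row=6, col=3), (row=7, col=2), (row=8, col=1), (row=9, col=0)
  Distance 6: (row=0, col=2), (row=1, col=3), (row=7, col=3), (row=8, col=2), (row=9, col=1)  <- goal reached here
One shortest path (6 moves): (row=4, col=0) -> (row=4, col=1) -> (row=4, col=2) -> (row=3, col=2) -> (row=2, col=2) -> (row=1, col=2) -> (row=0, col=2)

Answer: Shortest path length: 6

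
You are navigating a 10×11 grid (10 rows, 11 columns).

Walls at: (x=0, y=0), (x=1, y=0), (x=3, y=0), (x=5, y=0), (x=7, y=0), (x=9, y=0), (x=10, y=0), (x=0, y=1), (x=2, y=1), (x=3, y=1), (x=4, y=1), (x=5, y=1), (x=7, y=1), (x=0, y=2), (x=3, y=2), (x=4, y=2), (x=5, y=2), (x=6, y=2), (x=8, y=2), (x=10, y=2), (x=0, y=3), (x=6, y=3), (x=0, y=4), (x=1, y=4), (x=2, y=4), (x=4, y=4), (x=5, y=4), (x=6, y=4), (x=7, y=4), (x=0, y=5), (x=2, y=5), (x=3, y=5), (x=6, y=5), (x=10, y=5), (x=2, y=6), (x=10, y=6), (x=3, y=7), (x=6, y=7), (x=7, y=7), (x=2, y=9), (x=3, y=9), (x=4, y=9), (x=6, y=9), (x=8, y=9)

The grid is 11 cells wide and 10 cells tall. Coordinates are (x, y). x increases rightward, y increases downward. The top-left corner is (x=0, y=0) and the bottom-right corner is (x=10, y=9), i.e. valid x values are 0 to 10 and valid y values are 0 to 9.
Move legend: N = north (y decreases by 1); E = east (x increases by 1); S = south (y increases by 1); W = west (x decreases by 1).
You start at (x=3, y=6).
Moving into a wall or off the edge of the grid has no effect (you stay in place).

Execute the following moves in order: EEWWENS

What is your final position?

Start: (x=3, y=6)
  E (east): (x=3, y=6) -> (x=4, y=6)
  E (east): (x=4, y=6) -> (x=5, y=6)
  W (west): (x=5, y=6) -> (x=4, y=6)
  W (west): (x=4, y=6) -> (x=3, y=6)
  E (east): (x=3, y=6) -> (x=4, y=6)
  N (north): (x=4, y=6) -> (x=4, y=5)
  S (south): (x=4, y=5) -> (x=4, y=6)
Final: (x=4, y=6)

Answer: Final position: (x=4, y=6)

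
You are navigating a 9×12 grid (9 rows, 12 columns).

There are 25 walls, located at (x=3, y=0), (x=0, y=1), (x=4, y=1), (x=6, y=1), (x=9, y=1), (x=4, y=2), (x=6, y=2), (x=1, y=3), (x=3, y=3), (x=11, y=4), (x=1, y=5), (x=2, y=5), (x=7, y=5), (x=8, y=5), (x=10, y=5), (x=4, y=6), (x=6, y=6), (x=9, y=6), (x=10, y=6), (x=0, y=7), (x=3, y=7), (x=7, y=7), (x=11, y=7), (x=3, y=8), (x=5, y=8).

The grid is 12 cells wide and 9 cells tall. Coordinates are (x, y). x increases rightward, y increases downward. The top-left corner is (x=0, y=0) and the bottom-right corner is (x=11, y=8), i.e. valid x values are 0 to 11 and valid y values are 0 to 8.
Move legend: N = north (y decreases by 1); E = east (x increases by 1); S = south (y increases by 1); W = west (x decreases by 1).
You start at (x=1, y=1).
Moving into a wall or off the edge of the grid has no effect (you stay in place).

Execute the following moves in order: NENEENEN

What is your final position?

Answer: Final position: (x=2, y=0)

Derivation:
Start: (x=1, y=1)
  N (north): (x=1, y=1) -> (x=1, y=0)
  E (east): (x=1, y=0) -> (x=2, y=0)
  N (north): blocked, stay at (x=2, y=0)
  E (east): blocked, stay at (x=2, y=0)
  E (east): blocked, stay at (x=2, y=0)
  N (north): blocked, stay at (x=2, y=0)
  E (east): blocked, stay at (x=2, y=0)
  N (north): blocked, stay at (x=2, y=0)
Final: (x=2, y=0)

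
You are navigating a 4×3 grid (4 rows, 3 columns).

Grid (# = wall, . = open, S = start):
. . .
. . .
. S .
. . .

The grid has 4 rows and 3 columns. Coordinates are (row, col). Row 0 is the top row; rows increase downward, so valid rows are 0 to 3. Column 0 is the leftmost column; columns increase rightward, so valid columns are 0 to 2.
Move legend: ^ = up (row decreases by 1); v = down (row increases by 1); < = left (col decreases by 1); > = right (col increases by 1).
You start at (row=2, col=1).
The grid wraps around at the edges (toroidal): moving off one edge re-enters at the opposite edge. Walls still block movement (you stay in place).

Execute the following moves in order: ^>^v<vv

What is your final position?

Answer: Final position: (row=3, col=1)

Derivation:
Start: (row=2, col=1)
  ^ (up): (row=2, col=1) -> (row=1, col=1)
  > (right): (row=1, col=1) -> (row=1, col=2)
  ^ (up): (row=1, col=2) -> (row=0, col=2)
  v (down): (row=0, col=2) -> (row=1, col=2)
  < (left): (row=1, col=2) -> (row=1, col=1)
  v (down): (row=1, col=1) -> (row=2, col=1)
  v (down): (row=2, col=1) -> (row=3, col=1)
Final: (row=3, col=1)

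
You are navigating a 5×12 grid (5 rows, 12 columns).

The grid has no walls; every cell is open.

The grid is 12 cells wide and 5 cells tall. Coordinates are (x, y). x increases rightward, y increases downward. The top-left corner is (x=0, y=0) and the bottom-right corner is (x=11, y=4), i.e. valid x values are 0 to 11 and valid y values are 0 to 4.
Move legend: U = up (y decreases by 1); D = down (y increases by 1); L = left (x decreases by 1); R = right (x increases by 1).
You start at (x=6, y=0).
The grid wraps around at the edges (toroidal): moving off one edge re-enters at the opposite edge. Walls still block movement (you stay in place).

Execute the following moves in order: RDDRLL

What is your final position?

Answer: Final position: (x=6, y=2)

Derivation:
Start: (x=6, y=0)
  R (right): (x=6, y=0) -> (x=7, y=0)
  D (down): (x=7, y=0) -> (x=7, y=1)
  D (down): (x=7, y=1) -> (x=7, y=2)
  R (right): (x=7, y=2) -> (x=8, y=2)
  L (left): (x=8, y=2) -> (x=7, y=2)
  L (left): (x=7, y=2) -> (x=6, y=2)
Final: (x=6, y=2)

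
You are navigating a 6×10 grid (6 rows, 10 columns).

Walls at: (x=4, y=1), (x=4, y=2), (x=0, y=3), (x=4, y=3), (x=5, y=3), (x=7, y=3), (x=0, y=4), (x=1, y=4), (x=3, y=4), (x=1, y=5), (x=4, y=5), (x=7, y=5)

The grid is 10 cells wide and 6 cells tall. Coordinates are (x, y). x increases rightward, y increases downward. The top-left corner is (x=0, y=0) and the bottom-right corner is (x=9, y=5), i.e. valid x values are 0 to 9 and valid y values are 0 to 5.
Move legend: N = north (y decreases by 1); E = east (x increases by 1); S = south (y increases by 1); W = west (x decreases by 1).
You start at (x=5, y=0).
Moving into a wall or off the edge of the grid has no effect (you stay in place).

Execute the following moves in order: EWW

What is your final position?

Start: (x=5, y=0)
  E (east): (x=5, y=0) -> (x=6, y=0)
  W (west): (x=6, y=0) -> (x=5, y=0)
  W (west): (x=5, y=0) -> (x=4, y=0)
Final: (x=4, y=0)

Answer: Final position: (x=4, y=0)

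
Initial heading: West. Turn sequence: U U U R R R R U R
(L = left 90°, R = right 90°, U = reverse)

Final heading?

Answer: Final heading: North

Derivation:
Start: West
  U (U-turn (180°)) -> East
  U (U-turn (180°)) -> West
  U (U-turn (180°)) -> East
  R (right (90° clockwise)) -> South
  R (right (90° clockwise)) -> West
  R (right (90° clockwise)) -> North
  R (right (90° clockwise)) -> East
  U (U-turn (180°)) -> West
  R (right (90° clockwise)) -> North
Final: North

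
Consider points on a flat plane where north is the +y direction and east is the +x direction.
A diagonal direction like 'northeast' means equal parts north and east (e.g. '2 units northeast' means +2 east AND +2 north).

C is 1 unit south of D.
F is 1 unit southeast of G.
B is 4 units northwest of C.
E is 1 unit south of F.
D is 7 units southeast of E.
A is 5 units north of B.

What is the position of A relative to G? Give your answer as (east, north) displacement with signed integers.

Place G at the origin (east=0, north=0).
  F is 1 unit southeast of G: delta (east=+1, north=-1); F at (east=1, north=-1).
  E is 1 unit south of F: delta (east=+0, north=-1); E at (east=1, north=-2).
  D is 7 units southeast of E: delta (east=+7, north=-7); D at (east=8, north=-9).
  C is 1 unit south of D: delta (east=+0, north=-1); C at (east=8, north=-10).
  B is 4 units northwest of C: delta (east=-4, north=+4); B at (east=4, north=-6).
  A is 5 units north of B: delta (east=+0, north=+5); A at (east=4, north=-1).
Therefore A relative to G: (east=4, north=-1).

Answer: A is at (east=4, north=-1) relative to G.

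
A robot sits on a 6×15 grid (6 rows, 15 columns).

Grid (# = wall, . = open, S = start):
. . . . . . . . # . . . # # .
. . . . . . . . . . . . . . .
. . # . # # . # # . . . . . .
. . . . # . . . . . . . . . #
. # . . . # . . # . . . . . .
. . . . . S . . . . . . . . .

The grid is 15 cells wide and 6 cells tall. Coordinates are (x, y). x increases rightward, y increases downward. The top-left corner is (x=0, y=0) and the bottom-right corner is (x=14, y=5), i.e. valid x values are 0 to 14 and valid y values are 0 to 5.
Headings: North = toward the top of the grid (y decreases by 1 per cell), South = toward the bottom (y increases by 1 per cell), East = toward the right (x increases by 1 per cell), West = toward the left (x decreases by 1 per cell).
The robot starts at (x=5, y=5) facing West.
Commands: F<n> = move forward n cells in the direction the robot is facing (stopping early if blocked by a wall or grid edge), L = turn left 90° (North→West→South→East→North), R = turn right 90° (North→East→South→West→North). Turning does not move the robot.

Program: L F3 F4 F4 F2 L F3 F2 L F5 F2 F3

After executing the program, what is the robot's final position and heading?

Answer: Final position: (x=10, y=0), facing North

Derivation:
Start: (x=5, y=5), facing West
  L: turn left, now facing South
  F3: move forward 0/3 (blocked), now at (x=5, y=5)
  F4: move forward 0/4 (blocked), now at (x=5, y=5)
  F4: move forward 0/4 (blocked), now at (x=5, y=5)
  F2: move forward 0/2 (blocked), now at (x=5, y=5)
  L: turn left, now facing East
  F3: move forward 3, now at (x=8, y=5)
  F2: move forward 2, now at (x=10, y=5)
  L: turn left, now facing North
  F5: move forward 5, now at (x=10, y=0)
  F2: move forward 0/2 (blocked), now at (x=10, y=0)
  F3: move forward 0/3 (blocked), now at (x=10, y=0)
Final: (x=10, y=0), facing North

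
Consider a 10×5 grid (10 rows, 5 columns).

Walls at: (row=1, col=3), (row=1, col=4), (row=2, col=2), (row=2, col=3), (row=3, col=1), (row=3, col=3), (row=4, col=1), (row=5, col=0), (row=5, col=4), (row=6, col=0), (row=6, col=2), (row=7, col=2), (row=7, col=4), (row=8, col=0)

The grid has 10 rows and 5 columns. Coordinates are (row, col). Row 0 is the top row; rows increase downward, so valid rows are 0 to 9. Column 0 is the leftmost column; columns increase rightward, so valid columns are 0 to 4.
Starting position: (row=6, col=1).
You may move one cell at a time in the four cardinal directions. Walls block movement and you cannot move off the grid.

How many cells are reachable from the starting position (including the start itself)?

BFS flood-fill from (row=6, col=1):
  Distance 0: (row=6, col=1)
  Distance 1: (row=5, col=1), (row=7, col=1)
  Distance 2: (row=5, col=2), (row=7, col=0), (row=8, col=1)
  Distance 3: (row=4, col=2), (row=5, col=3), (row=8, col=2), (row=9, col=1)
  Distance 4: (row=3, col=2), (row=4, col=3), (row=6, col=3), (row=8, col=3), (row=9, col=0), (row=9, col=2)
  Distance 5: (row=4, col=4), (row=6, col=4), (row=7, col=3), (row=8, col=4), (row=9, col=3)
  Distance 6: (row=3, col=4), (row=9, col=4)
  Distance 7: (row=2, col=4)
Total reachable: 24 (grid has 36 open cells total)

Answer: Reachable cells: 24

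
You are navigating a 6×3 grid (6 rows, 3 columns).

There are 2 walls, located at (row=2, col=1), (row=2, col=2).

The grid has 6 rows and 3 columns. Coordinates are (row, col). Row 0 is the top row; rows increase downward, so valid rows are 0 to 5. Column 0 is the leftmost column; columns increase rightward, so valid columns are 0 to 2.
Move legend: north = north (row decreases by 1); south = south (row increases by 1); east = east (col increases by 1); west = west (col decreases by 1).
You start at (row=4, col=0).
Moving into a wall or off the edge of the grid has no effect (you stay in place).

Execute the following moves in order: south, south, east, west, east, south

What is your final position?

Answer: Final position: (row=5, col=1)

Derivation:
Start: (row=4, col=0)
  south (south): (row=4, col=0) -> (row=5, col=0)
  south (south): blocked, stay at (row=5, col=0)
  east (east): (row=5, col=0) -> (row=5, col=1)
  west (west): (row=5, col=1) -> (row=5, col=0)
  east (east): (row=5, col=0) -> (row=5, col=1)
  south (south): blocked, stay at (row=5, col=1)
Final: (row=5, col=1)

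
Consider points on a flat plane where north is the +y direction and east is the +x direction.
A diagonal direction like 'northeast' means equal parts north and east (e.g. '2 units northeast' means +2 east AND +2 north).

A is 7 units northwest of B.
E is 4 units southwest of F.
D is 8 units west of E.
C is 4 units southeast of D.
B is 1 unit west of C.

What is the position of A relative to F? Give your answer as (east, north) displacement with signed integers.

Place F at the origin (east=0, north=0).
  E is 4 units southwest of F: delta (east=-4, north=-4); E at (east=-4, north=-4).
  D is 8 units west of E: delta (east=-8, north=+0); D at (east=-12, north=-4).
  C is 4 units southeast of D: delta (east=+4, north=-4); C at (east=-8, north=-8).
  B is 1 unit west of C: delta (east=-1, north=+0); B at (east=-9, north=-8).
  A is 7 units northwest of B: delta (east=-7, north=+7); A at (east=-16, north=-1).
Therefore A relative to F: (east=-16, north=-1).

Answer: A is at (east=-16, north=-1) relative to F.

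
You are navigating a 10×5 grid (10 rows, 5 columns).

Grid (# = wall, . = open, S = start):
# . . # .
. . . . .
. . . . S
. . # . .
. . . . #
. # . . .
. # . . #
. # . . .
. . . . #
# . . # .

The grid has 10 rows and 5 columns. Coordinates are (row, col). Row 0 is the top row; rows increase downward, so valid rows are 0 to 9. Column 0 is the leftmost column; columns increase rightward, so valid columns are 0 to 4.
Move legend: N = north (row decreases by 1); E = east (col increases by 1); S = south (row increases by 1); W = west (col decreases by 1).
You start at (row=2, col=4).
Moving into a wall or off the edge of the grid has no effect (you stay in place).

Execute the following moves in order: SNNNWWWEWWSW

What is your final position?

Answer: Final position: (row=1, col=3)

Derivation:
Start: (row=2, col=4)
  S (south): (row=2, col=4) -> (row=3, col=4)
  N (north): (row=3, col=4) -> (row=2, col=4)
  N (north): (row=2, col=4) -> (row=1, col=4)
  N (north): (row=1, col=4) -> (row=0, col=4)
  [×3]W (west): blocked, stay at (row=0, col=4)
  E (east): blocked, stay at (row=0, col=4)
  W (west): blocked, stay at (row=0, col=4)
  W (west): blocked, stay at (row=0, col=4)
  S (south): (row=0, col=4) -> (row=1, col=4)
  W (west): (row=1, col=4) -> (row=1, col=3)
Final: (row=1, col=3)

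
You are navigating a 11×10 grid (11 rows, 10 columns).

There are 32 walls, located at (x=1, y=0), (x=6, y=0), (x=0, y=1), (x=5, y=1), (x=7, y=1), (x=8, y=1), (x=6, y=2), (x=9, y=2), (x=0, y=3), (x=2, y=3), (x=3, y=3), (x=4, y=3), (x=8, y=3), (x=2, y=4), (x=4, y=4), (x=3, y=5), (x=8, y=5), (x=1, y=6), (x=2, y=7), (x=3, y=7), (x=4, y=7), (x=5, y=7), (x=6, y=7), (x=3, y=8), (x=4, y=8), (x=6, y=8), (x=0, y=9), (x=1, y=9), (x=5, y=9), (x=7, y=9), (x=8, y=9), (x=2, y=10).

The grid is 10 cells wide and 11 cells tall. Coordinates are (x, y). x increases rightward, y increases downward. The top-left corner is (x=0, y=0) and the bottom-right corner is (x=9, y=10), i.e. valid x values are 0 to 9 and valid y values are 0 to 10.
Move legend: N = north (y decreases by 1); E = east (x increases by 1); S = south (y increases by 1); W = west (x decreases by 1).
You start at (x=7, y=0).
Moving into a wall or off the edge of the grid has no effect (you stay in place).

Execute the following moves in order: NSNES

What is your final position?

Start: (x=7, y=0)
  N (north): blocked, stay at (x=7, y=0)
  S (south): blocked, stay at (x=7, y=0)
  N (north): blocked, stay at (x=7, y=0)
  E (east): (x=7, y=0) -> (x=8, y=0)
  S (south): blocked, stay at (x=8, y=0)
Final: (x=8, y=0)

Answer: Final position: (x=8, y=0)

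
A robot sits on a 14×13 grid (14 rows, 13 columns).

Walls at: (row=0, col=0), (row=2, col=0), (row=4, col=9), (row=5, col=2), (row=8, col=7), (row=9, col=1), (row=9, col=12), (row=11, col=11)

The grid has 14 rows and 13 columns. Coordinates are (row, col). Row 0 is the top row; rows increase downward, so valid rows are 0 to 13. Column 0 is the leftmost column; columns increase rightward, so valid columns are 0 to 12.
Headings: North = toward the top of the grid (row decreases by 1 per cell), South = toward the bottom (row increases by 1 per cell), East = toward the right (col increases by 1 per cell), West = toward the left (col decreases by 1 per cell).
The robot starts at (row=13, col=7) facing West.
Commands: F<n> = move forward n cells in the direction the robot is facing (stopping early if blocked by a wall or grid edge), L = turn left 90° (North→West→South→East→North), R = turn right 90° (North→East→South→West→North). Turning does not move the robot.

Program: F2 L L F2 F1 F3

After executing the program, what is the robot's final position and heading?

Start: (row=13, col=7), facing West
  F2: move forward 2, now at (row=13, col=5)
  L: turn left, now facing South
  L: turn left, now facing East
  F2: move forward 2, now at (row=13, col=7)
  F1: move forward 1, now at (row=13, col=8)
  F3: move forward 3, now at (row=13, col=11)
Final: (row=13, col=11), facing East

Answer: Final position: (row=13, col=11), facing East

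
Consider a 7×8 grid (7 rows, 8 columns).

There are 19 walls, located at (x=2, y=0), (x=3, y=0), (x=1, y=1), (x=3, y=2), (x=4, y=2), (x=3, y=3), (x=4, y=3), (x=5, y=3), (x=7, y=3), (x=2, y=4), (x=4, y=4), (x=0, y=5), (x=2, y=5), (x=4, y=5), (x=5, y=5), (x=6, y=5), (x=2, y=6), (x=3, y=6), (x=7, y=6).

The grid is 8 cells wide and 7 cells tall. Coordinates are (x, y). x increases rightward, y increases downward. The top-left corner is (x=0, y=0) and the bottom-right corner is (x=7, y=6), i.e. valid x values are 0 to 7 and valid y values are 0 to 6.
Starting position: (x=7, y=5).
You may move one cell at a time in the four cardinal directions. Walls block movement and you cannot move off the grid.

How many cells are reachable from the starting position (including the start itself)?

Answer: Reachable cells: 32

Derivation:
BFS flood-fill from (x=7, y=5):
  Distance 0: (x=7, y=5)
  Distance 1: (x=7, y=4)
  Distance 2: (x=6, y=4)
  Distance 3: (x=6, y=3), (x=5, y=4)
  Distance 4: (x=6, y=2)
  Distance 5: (x=6, y=1), (x=5, y=2), (x=7, y=2)
  Distance 6: (x=6, y=0), (x=5, y=1), (x=7, y=1)
  Distance 7: (x=5, y=0), (x=7, y=0), (x=4, y=1)
  Distance 8: (x=4, y=0), (x=3, y=1)
  Distance 9: (x=2, y=1)
  Distance 10: (x=2, y=2)
  Distance 11: (x=1, y=2), (x=2, y=3)
  Distance 12: (x=0, y=2), (x=1, y=3)
  Distance 13: (x=0, y=1), (x=0, y=3), (x=1, y=4)
  Distance 14: (x=0, y=0), (x=0, y=4), (x=1, y=5)
  Distance 15: (x=1, y=0), (x=1, y=6)
  Distance 16: (x=0, y=6)
Total reachable: 32 (grid has 37 open cells total)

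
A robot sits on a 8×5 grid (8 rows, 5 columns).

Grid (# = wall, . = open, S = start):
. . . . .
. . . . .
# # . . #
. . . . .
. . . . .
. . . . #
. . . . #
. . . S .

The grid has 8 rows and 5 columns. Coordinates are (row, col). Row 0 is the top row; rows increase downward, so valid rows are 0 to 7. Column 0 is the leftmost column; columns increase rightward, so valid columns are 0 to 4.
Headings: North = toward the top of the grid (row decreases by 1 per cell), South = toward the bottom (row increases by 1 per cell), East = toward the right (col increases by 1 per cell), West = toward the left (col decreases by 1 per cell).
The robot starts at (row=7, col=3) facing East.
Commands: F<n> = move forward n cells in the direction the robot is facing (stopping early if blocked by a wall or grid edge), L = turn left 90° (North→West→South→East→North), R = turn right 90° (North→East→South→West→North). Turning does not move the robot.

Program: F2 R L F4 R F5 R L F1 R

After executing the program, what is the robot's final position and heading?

Start: (row=7, col=3), facing East
  F2: move forward 1/2 (blocked), now at (row=7, col=4)
  R: turn right, now facing South
  L: turn left, now facing East
  F4: move forward 0/4 (blocked), now at (row=7, col=4)
  R: turn right, now facing South
  F5: move forward 0/5 (blocked), now at (row=7, col=4)
  R: turn right, now facing West
  L: turn left, now facing South
  F1: move forward 0/1 (blocked), now at (row=7, col=4)
  R: turn right, now facing West
Final: (row=7, col=4), facing West

Answer: Final position: (row=7, col=4), facing West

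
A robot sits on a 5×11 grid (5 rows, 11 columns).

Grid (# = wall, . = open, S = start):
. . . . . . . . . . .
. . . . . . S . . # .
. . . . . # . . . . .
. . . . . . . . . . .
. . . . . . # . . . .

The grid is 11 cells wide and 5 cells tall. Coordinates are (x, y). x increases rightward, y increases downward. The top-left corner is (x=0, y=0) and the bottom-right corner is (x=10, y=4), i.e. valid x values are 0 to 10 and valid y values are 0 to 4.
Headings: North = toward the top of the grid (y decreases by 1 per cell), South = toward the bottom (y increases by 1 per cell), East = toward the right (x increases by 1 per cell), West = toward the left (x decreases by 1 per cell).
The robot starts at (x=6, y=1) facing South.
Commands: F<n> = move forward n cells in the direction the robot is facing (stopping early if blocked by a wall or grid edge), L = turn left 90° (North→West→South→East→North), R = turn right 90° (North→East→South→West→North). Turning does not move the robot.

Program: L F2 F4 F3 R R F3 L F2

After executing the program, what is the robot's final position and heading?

Answer: Final position: (x=5, y=1), facing South

Derivation:
Start: (x=6, y=1), facing South
  L: turn left, now facing East
  F2: move forward 2, now at (x=8, y=1)
  F4: move forward 0/4 (blocked), now at (x=8, y=1)
  F3: move forward 0/3 (blocked), now at (x=8, y=1)
  R: turn right, now facing South
  R: turn right, now facing West
  F3: move forward 3, now at (x=5, y=1)
  L: turn left, now facing South
  F2: move forward 0/2 (blocked), now at (x=5, y=1)
Final: (x=5, y=1), facing South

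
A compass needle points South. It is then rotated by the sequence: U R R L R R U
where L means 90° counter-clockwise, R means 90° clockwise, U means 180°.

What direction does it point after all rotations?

Start: South
  U (U-turn (180°)) -> North
  R (right (90° clockwise)) -> East
  R (right (90° clockwise)) -> South
  L (left (90° counter-clockwise)) -> East
  R (right (90° clockwise)) -> South
  R (right (90° clockwise)) -> West
  U (U-turn (180°)) -> East
Final: East

Answer: Final heading: East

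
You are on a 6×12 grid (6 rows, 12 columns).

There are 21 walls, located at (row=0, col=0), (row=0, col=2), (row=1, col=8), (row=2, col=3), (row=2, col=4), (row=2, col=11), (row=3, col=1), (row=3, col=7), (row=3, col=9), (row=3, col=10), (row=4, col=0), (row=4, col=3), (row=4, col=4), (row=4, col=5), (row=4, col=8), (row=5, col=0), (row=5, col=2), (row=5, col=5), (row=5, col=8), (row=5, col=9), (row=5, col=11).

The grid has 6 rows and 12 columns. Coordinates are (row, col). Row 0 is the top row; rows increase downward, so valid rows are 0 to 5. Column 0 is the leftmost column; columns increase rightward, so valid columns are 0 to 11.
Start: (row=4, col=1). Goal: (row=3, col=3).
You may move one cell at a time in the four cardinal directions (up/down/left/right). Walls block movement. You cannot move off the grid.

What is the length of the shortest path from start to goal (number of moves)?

Answer: Shortest path length: 3

Derivation:
BFS from (row=4, col=1) until reaching (row=3, col=3):
  Distance 0: (row=4, col=1)
  Distance 1: (row=4, col=2), (row=5, col=1)
  Distance 2: (row=3, col=2)
  Distance 3: (row=2, col=2), (row=3, col=3)  <- goal reached here
One shortest path (3 moves): (row=4, col=1) -> (row=4, col=2) -> (row=3, col=2) -> (row=3, col=3)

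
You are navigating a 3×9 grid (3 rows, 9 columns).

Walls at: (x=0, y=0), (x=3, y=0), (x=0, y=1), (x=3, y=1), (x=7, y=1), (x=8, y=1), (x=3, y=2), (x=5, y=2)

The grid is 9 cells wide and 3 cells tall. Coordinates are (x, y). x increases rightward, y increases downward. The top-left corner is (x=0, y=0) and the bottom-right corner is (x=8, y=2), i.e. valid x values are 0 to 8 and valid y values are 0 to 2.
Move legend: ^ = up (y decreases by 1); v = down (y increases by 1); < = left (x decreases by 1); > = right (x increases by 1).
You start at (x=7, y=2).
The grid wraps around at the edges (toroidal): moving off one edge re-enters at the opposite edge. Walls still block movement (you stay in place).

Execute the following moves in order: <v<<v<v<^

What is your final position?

Answer: Final position: (x=4, y=1)

Derivation:
Start: (x=7, y=2)
  < (left): (x=7, y=2) -> (x=6, y=2)
  v (down): (x=6, y=2) -> (x=6, y=0)
  < (left): (x=6, y=0) -> (x=5, y=0)
  < (left): (x=5, y=0) -> (x=4, y=0)
  v (down): (x=4, y=0) -> (x=4, y=1)
  < (left): blocked, stay at (x=4, y=1)
  v (down): (x=4, y=1) -> (x=4, y=2)
  < (left): blocked, stay at (x=4, y=2)
  ^ (up): (x=4, y=2) -> (x=4, y=1)
Final: (x=4, y=1)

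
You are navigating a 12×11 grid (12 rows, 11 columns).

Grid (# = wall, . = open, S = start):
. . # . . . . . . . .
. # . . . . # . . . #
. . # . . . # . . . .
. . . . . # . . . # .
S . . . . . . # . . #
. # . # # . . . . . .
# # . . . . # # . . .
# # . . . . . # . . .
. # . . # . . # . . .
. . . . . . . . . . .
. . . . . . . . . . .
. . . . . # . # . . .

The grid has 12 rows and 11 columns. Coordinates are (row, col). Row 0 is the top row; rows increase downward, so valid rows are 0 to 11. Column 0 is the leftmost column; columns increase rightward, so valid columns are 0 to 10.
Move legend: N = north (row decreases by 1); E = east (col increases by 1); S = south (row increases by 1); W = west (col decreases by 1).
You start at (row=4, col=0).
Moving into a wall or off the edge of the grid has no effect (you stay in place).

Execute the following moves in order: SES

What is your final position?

Answer: Final position: (row=5, col=0)

Derivation:
Start: (row=4, col=0)
  S (south): (row=4, col=0) -> (row=5, col=0)
  E (east): blocked, stay at (row=5, col=0)
  S (south): blocked, stay at (row=5, col=0)
Final: (row=5, col=0)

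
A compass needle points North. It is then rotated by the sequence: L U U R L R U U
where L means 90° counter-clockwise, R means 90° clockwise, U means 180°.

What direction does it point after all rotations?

Start: North
  L (left (90° counter-clockwise)) -> West
  U (U-turn (180°)) -> East
  U (U-turn (180°)) -> West
  R (right (90° clockwise)) -> North
  L (left (90° counter-clockwise)) -> West
  R (right (90° clockwise)) -> North
  U (U-turn (180°)) -> South
  U (U-turn (180°)) -> North
Final: North

Answer: Final heading: North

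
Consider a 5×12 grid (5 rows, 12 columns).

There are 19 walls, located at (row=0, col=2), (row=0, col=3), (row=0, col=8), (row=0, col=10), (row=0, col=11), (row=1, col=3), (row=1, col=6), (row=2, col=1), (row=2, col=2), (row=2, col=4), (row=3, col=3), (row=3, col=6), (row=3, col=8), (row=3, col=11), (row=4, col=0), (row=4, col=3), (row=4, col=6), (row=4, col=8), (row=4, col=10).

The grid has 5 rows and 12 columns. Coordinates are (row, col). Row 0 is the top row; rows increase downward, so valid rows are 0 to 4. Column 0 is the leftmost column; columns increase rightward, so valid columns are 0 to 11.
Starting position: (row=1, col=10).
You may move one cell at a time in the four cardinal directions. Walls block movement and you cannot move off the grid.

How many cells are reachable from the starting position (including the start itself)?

BFS flood-fill from (row=1, col=10):
  Distance 0: (row=1, col=10)
  Distance 1: (row=1, col=9), (row=1, col=11), (row=2, col=10)
  Distance 2: (row=0, col=9), (row=1, col=8), (row=2, col=9), (row=2, col=11), (row=3, col=10)
  Distance 3: (row=1, col=7), (row=2, col=8), (row=3, col=9)
  Distance 4: (row=0, col=7), (row=2, col=7), (row=4, col=9)
  Distance 5: (row=0, col=6), (row=2, col=6), (row=3, col=7)
  Distance 6: (row=0, col=5), (row=2, col=5), (row=4, col=7)
  Distance 7: (row=0, col=4), (row=1, col=5), (row=3, col=5)
  Distance 8: (row=1, col=4), (row=3, col=4), (row=4, col=5)
  Distance 9: (row=4, col=4)
Total reachable: 28 (grid has 41 open cells total)

Answer: Reachable cells: 28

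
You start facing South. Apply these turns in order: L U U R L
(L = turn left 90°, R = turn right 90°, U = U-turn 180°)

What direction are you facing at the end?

Answer: Final heading: East

Derivation:
Start: South
  L (left (90° counter-clockwise)) -> East
  U (U-turn (180°)) -> West
  U (U-turn (180°)) -> East
  R (right (90° clockwise)) -> South
  L (left (90° counter-clockwise)) -> East
Final: East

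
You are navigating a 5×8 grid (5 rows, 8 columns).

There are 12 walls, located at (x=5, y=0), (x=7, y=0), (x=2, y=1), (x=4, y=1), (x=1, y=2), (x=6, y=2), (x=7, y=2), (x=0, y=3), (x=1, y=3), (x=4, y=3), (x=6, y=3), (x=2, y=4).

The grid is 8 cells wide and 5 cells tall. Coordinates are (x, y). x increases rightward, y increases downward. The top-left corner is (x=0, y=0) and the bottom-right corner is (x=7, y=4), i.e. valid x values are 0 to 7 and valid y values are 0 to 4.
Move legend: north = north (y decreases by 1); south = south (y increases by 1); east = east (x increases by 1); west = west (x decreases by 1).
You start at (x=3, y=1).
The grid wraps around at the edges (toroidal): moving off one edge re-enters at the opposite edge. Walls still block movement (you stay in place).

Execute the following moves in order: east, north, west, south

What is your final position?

Start: (x=3, y=1)
  east (east): blocked, stay at (x=3, y=1)
  north (north): (x=3, y=1) -> (x=3, y=0)
  west (west): (x=3, y=0) -> (x=2, y=0)
  south (south): blocked, stay at (x=2, y=0)
Final: (x=2, y=0)

Answer: Final position: (x=2, y=0)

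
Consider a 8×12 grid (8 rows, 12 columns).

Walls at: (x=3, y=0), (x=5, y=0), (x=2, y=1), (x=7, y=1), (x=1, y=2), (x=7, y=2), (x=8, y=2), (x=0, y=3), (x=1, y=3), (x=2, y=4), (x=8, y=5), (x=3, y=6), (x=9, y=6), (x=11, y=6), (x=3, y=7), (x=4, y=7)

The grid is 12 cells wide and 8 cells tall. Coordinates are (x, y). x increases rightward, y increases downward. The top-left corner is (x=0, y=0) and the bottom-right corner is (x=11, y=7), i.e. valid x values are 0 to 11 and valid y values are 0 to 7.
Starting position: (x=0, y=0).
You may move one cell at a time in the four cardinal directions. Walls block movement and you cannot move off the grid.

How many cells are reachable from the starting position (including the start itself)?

Answer: Reachable cells: 6

Derivation:
BFS flood-fill from (x=0, y=0):
  Distance 0: (x=0, y=0)
  Distance 1: (x=1, y=0), (x=0, y=1)
  Distance 2: (x=2, y=0), (x=1, y=1), (x=0, y=2)
Total reachable: 6 (grid has 80 open cells total)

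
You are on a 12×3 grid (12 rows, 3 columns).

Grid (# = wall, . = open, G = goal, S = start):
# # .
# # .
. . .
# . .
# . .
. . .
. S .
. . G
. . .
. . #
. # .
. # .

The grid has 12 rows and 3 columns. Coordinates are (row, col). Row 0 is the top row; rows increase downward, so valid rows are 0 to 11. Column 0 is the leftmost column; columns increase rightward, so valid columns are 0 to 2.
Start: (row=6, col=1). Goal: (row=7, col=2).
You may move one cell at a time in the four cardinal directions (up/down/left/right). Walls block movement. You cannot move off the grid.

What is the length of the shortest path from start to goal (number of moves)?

BFS from (row=6, col=1) until reaching (row=7, col=2):
  Distance 0: (row=6, col=1)
  Distance 1: (row=5, col=1), (row=6, col=0), (row=6, col=2), (row=7, col=1)
  Distance 2: (row=4, col=1), (row=5, col=0), (row=5, col=2), (row=7, col=0), (row=7, col=2), (row=8, col=1)  <- goal reached here
One shortest path (2 moves): (row=6, col=1) -> (row=6, col=2) -> (row=7, col=2)

Answer: Shortest path length: 2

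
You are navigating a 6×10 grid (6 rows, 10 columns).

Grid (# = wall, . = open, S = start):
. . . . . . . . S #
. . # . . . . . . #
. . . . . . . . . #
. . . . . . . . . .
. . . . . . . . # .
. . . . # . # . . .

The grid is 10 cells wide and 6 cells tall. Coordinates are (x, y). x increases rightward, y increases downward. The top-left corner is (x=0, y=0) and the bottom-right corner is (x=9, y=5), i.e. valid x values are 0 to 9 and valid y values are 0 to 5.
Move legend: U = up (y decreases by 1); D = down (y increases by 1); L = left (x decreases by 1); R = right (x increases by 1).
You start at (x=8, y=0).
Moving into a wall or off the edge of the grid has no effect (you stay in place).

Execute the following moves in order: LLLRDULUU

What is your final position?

Start: (x=8, y=0)
  L (left): (x=8, y=0) -> (x=7, y=0)
  L (left): (x=7, y=0) -> (x=6, y=0)
  L (left): (x=6, y=0) -> (x=5, y=0)
  R (right): (x=5, y=0) -> (x=6, y=0)
  D (down): (x=6, y=0) -> (x=6, y=1)
  U (up): (x=6, y=1) -> (x=6, y=0)
  L (left): (x=6, y=0) -> (x=5, y=0)
  U (up): blocked, stay at (x=5, y=0)
  U (up): blocked, stay at (x=5, y=0)
Final: (x=5, y=0)

Answer: Final position: (x=5, y=0)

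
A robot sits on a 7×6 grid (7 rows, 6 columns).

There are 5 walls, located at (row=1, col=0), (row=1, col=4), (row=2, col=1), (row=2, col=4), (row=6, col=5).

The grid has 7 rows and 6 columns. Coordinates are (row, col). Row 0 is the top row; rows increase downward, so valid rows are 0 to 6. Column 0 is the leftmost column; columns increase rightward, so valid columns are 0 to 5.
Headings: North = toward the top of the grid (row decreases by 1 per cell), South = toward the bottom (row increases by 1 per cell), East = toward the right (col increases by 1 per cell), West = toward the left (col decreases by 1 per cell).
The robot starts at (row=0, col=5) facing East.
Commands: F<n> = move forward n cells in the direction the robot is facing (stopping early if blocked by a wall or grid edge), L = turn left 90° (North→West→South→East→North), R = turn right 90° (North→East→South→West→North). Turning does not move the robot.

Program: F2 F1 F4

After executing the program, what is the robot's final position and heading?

Start: (row=0, col=5), facing East
  F2: move forward 0/2 (blocked), now at (row=0, col=5)
  F1: move forward 0/1 (blocked), now at (row=0, col=5)
  F4: move forward 0/4 (blocked), now at (row=0, col=5)
Final: (row=0, col=5), facing East

Answer: Final position: (row=0, col=5), facing East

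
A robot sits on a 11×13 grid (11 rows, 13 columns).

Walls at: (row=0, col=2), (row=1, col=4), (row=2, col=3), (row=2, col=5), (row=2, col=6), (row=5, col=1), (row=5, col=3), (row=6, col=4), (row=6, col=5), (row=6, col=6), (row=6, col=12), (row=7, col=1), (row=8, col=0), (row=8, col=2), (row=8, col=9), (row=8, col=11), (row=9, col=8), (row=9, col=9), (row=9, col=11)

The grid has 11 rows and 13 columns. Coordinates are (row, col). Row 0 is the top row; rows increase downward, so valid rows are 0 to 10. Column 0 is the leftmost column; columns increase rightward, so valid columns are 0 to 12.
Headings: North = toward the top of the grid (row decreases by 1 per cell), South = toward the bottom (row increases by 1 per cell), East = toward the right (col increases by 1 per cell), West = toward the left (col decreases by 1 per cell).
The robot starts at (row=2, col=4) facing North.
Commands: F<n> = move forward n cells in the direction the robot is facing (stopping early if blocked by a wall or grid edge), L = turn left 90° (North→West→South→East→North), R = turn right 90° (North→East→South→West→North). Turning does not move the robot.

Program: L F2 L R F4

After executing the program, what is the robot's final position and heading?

Start: (row=2, col=4), facing North
  L: turn left, now facing West
  F2: move forward 0/2 (blocked), now at (row=2, col=4)
  L: turn left, now facing South
  R: turn right, now facing West
  F4: move forward 0/4 (blocked), now at (row=2, col=4)
Final: (row=2, col=4), facing West

Answer: Final position: (row=2, col=4), facing West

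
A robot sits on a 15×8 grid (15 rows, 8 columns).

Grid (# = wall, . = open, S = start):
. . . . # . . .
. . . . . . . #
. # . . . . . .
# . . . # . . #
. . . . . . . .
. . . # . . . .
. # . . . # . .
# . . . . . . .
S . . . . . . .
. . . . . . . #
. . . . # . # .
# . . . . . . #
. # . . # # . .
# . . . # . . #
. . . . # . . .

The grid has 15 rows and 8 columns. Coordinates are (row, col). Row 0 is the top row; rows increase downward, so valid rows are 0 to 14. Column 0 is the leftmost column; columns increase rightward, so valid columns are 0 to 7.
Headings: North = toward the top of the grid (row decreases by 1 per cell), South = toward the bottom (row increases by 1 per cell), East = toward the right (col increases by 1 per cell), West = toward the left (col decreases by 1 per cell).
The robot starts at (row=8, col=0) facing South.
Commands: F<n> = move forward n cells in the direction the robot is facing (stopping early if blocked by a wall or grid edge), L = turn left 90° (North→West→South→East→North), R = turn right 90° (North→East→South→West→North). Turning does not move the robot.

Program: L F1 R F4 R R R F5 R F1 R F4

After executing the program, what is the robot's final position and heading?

Start: (row=8, col=0), facing South
  L: turn left, now facing East
  F1: move forward 1, now at (row=8, col=1)
  R: turn right, now facing South
  F4: move forward 3/4 (blocked), now at (row=11, col=1)
  R: turn right, now facing West
  R: turn right, now facing North
  R: turn right, now facing East
  F5: move forward 5, now at (row=11, col=6)
  R: turn right, now facing South
  F1: move forward 1, now at (row=12, col=6)
  R: turn right, now facing West
  F4: move forward 0/4 (blocked), now at (row=12, col=6)
Final: (row=12, col=6), facing West

Answer: Final position: (row=12, col=6), facing West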